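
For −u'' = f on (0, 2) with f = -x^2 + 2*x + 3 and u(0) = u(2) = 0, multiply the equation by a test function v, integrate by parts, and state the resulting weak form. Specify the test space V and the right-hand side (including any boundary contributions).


V = H^1_0(0, 2) (so v(0) = v(2) = 0); weak form: ∫_0^2 u'v' dx = ∫_0^2 (-x^2 + 2*x + 3) v dx for all v ∈ V.

Multiply both sides by a test function v and integrate from 0 to 2:
  ∫_0^2 −u''(x) v(x) dx = ∫_0^2 f(x) v(x) dx.
Integrate the LHS by parts once:
  ∫_0^2 −u'' v dx = −[u'(x) v(x)]_0^2 + ∫_0^2 u'(x) v'(x) dx.
Thus ∫_0^2 u'(x) v'(x) dx = ∫_0^2 f(x) v(x) dx + [u'(x) v(x)]_0^2.
Choose V so that boundary terms are either known or forced to vanish.
u is Dirichlet: u(0) = u(2) = 0. Let V = H^1_0(0, 2); then v(0) = v(2) = 0, and [u' v]_0^2 = 0.
Weak formulation: find u (satisfying any essential BC) such that ∫_0^2 u'(x) v'(x) dx = ∫_0^2 f v dx for all v ∈ V.
Substituting f(x) = -x^2 + 2*x + 3, the right-hand side is ∫_0^2 (-x^2 + 2*x + 3) v dx.


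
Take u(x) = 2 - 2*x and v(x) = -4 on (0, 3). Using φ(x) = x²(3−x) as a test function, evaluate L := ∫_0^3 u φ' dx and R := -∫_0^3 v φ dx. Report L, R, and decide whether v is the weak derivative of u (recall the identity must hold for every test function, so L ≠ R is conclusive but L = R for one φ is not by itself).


LHS = 27/2, RHS = 27. No, v is not the weak derivative of u.

u(x) = 2 - 2*x, classical derivative u'(x) = -2.
φ(x) = x²(3−x), so φ'(x) = 3*x*(2 - x).
Note φ(0) = φ(3) = 0, so the boundary term u·φ vanishes.
LHS = ∫_0^3 u(x) φ'(x) dx = ∫_0^3 (6*x^3 - 18*x^2 + 12*x) dx. Term by term:
  ∫_0^3 6*x^3 dx = 243/2;  ∫_0^3 -18*x^2 dx = -162;  ∫_0^3 12*x dx = 54.
Sum: 243/2 − 162 + 54 = 27/2.
So LHS = 27/2.
∫_0^3 v(x) φ(x) dx = ∫_0^3 (4*x^3 - 12*x^2) dx. Term by term:
  ∫_0^3 4*x^3 dx = 81;  ∫_0^3 -12*x^2 dx = -108.
Sum: 81 − 108 = -27.
So RHS = -∫_0^3 v(x) φ(x) dx = 27.
LHS − RHS = -27/2 ≠ 0, so the identity fails.
(For a valid weak derivative the identity must hold for EVERY test function, in particular this one. The failure shows v is NOT the weak derivative of u.)
Correct weak derivative would be u'(x) = -2.


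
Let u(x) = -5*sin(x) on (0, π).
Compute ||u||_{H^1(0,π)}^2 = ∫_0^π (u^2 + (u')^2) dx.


||u||_{H^1(0,π)}^2 = 25*π

u'(x) = -5*cos(x).
Expand u² and (u')² and integrate term by term on (0, π), using: for integers n ≥ 1, ∫_0^π sin²(nx) dx = ∫_0^π cos²(nx) dx = π/2; for n ≠ n', ∫_0^π sin(nx)sin(n'x) dx = ∫_0^π cos(nx)cos(n'x) dx = 0; and by product-to-sum, ∫_0^π sin(nx)cos(n'x) dx = ½∫_0^π [sin((n+n')x) + sin((n−n')x)] dx, which is 0 when n+n' is even and 2n/(n²−n'²) when n+n' is odd (it need not vanish on (0, π)).
  u² squared terms: (-5)²·∫sin(x)² dx = 25·π/2 = 25*π/2.
  So ∫_0^π u² dx = 25*π/2.
  (u')² squared terms: (-5)²·∫cos(x)² dx = 25·π/2 = 25*π/2.
  So ∫_0^π (u')² dx = 25*π/2.
||u||_{H^1}^2 = (25*π/2) + (25*π/2) = 25*π.


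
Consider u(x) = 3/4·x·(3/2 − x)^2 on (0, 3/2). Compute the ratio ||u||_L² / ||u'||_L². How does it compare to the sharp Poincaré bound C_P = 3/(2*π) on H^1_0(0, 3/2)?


||u||_L² / ||u'||_L² = 3*sqrt(14)/28 < C_P = 3/(2*π).

u(x) = 3/4·x·(3/2 − x)^2, so u'(x) = 9*x^2/4 - 9*x/2 + 27/16.
u(x) = 3/4·x·(3/2 − x)^2 vanishes at x = 0 and x = 3/2, so u ∈ H^1_0(0, 3/2). Differentiate via the product rule and integrate the resulting polynomials term by term.
  ∫_0^3/2 u² dx = ∫_0^3/2 (9*x^6/16 - 27*x^5/8 + 243*x^4/32 - 243*x^3/32 + 729*x^2/256) dx. Term by term:
    ∫_0^3/2 9*x^6/16 dx = 19683/14336;  ∫_0^3/2 -27*x^5/8 dx = -6561/1024;  ∫_0^3/2 243*x^4/32 dx = 59049/5120;
    ∫_0^3/2 -243*x^3/32 dx = -19683/2048;  ∫_0^3/2 729*x^2/256 dx = 6561/2048.
  Sum: 19683/14336 − 6561/1024 + 59049/5120 − 19683/2048 + 6561/2048 = 6561/71680.
  ∫_0^3/2 (u')² dx = ∫_0^3/2 (81*x^4/16 - 81*x^3/4 + 891*x^2/32 - 243*x/16 + 729/256) dx. Term by term:
    ∫_0^3/2 81*x^4/16 dx = 19683/2560;  ∫_0^3/2 -81*x^3/4 dx = -6561/256;  ∫_0^3/2 891*x^2/32 dx = 8019/256;
    ∫_0^3/2 -243*x/16 dx = -2187/128;  ∫_0^3/2 729/256 dx = 2187/512.
  Sum: 19683/2560 − 6561/256 + 8019/256 − 2187/128 + 2187/512 = 729/1280.
∫_0^3/2 u² dx = 6561/71680, so ||u||_L² = 81*sqrt(70)/2240.
∫_0^3/2 (u')² dx = 729/1280, so ||u'||_L² = 27*sqrt(5)/80.
Ratio ||u||_L² / ||u'||_L² = 3*sqrt(14)/28.
Sharp Poincaré constant on H^1_0(0, 3/2) is C_P = L/π = 3/(2*π), achieved by sin(2*π/3·x).
A polynomial bump cannot attain the sharp Poincaré constant (only the first sine eigenfunction does), so the ratio is strictly less than C_P, consistent with ||u||_L² ≤ C_P ||u'||_L².


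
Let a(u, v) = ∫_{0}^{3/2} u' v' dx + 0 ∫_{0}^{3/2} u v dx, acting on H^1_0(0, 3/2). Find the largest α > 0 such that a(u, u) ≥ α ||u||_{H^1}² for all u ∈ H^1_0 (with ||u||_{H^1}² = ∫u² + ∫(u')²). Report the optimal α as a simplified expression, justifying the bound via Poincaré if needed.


α = 4*π^2/(9 + 4*π^2)

Coercivity of a(·,·) on H^1_0(0, 3/2) means a(u, u) ≥ α ||u||_{H^1}² for every u ∈ H^1_0.
The interval has length L = 3/2, and Poincaré/coercivity depend only on L. Here a(u, u) = ∫(u')² + (0)·∫u².
Here c = 0, so a(u,u) = ∫(u')² alone. The condition a(u,u) ≥ α||u||_{H^1}² reads (1−α)∫(u')² ≥ (α−c)∫u². Any admissible α is ≤ 1 (rapidly oscillating u have ∫u²/∫(u')² → 0), and α = 1 would force 0 ≥ (1−c)∫u², impossible since c < 1; so 1−α > 0. By the sharp Poincaré inequality on H^1_0 of an interval of length L, ∫(u')² ≥ (π/L)²∫u² with equality for the first sine mode sin(π(x−x₀)/L) (x₀ the left endpoint), so the inequality holds for all u iff (1−α)(π/L)² ≥ α − c, i.e. α ≤ ((π/L)² + c)/((π/L)² + 1) = (1 + c(L/π)²)/(1 + (L/π)²). (Direct route, valid since c ≤ 0: Poincaré gives c∫u² ≥ c(L/π)²∫(u')², so a(u,u) ≥ (1 + c(L/π)²)∫(u')², while ||u||_{H^1}² ≤ (1 + (L/π)²)∫(u')²; dividing yields the same α.) With (π/L)² = 4*π^2/9 and c = 0, the largest admissible constant is α = ((π/L)² + c)/((π/L)² + 1).
Simplifying, α = 4*π^2/(9 + 4*π^2).


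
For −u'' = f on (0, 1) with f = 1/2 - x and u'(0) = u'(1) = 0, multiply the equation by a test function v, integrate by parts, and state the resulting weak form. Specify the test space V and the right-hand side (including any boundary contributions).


V = H^1(0, 1) (no boundary constraint on v; u is determined up to an additive constant); weak form: ∫_0^1 u'v' dx = ∫_0^1 (1/2 - x) v dx for all v ∈ V.

Multiply both sides by a test function v and integrate from 0 to 1:
  ∫_0^1 −u''(x) v(x) dx = ∫_0^1 f(x) v(x) dx.
Integrate the LHS by parts once:
  ∫_0^1 −u'' v dx = −[u'(x) v(x)]_0^1 + ∫_0^1 u'(x) v'(x) dx.
Thus ∫_0^1 u'(x) v'(x) dx = ∫_0^1 f(x) v(x) dx + [u'(x) v(x)]_0^1.
Choose V so that boundary terms are either known or forced to vanish.
u has homogeneous Neumann: u'(0) = u'(1) = 0. So [u' v]_0^1 = 0·v(1) − 0·v(0) = 0 for any v; take V = H^1(0, 1).
Weak formulation: find u (satisfying any essential BC) such that ∫_0^1 u'(x) v'(x) dx = ∫_0^1 f v dx for all v ∈ V (homogeneous Neumann, so boundary terms vanish).
Substituting f(x) = 1/2 - x, the right-hand side is ∫_0^1 (1/2 - x) v dx.
Compatibility check (pure Neumann): taking v ≡ 1 ∈ V gives 0 = ∫_0^1 f dx + (0) − (0), i.e. ∫_0^1 f dx must equal u'(0) − u'(1) = 0. Indeed ∫_0^1 (1/2 - x) dx = 0, so the data are compatible. The solution is then unique only up to an additive constant (fix it e.g. by requiring ∫_0^1 u dx = 0).


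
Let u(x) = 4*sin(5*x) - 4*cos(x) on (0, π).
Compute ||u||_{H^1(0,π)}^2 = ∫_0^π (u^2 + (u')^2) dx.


||u||_{H^1(0,π)}^2 = 224*π

u'(x) = 4*sin(x) + 20*cos(5*x).
Expand u² and (u')² and integrate term by term on (0, π), using: for integers n ≥ 1, ∫_0^π sin²(nx) dx = ∫_0^π cos²(nx) dx = π/2; for n ≠ n', ∫_0^π sin(nx)sin(n'x) dx = ∫_0^π cos(nx)cos(n'x) dx = 0; and by product-to-sum, ∫_0^π sin(nx)cos(n'x) dx = ½∫_0^π [sin((n+n')x) + sin((n−n')x)] dx, which is 0 when n+n' is even and 2n/(n²−n'²) when n+n' is odd (it need not vanish on (0, π)).
  u² squared terms: (-4)²·∫cos(x)² dx = 16·π/2 = 8*π;  (4)²·∫sin(5x)² dx = 16·π/2 = 8*π.
  u² cross terms: 2·(-4)·(4)·∫cos(x)·sin(5x) dx = -32·(0) = 0.
  So ∫_0^π u² dx = 8*π + 8*π + 0 = 16*π.
  (u')² squared terms: (4)²·∫sin(x)² dx = 16·π/2 = 8*π;  (20)²·∫cos(5x)² dx = 400·π/2 = 200*π.
  (u')² cross terms: 2·(4)·(20)·∫sin(x)·cos(5x) dx = 160·(0) = 0.
  So ∫_0^π (u')² dx = 8*π + 200*π + 0 = 208*π.
||u||_{H^1}^2 = (16*π) + (208*π) = 224*π.


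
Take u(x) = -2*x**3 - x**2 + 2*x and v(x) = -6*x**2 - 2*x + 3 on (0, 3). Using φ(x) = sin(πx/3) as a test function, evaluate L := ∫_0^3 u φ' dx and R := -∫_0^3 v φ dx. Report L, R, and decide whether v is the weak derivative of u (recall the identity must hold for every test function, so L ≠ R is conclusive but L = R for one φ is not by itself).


LHS = -648/π^3 + 168/π, RHS = -648/π^3 + 162/π. No, v is not the weak derivative of u.

u(x) = -2*x**3 - x**2 + 2*x, classical derivative u'(x) = -6*x**2 - 2*x + 2.
φ(x) = sin(πx/3), so φ'(x) = π*cos(π*x/3)/3.
Note φ(0) = φ(3) = 0, so the boundary term u·φ vanishes.
LHS = ∫_0^3 u(x) φ'(x) dx = ∫_0^3 (-2*π*x^3*cos(π*x/3)/3 - π*x^2*cos(π*x/3)/3 + 2*π*x*cos(π*x/3)/3) dx. Term by term:
  ∫_0^3 -2*π*x^3*cos(π*x/3)/3 dx = -648/π^3 + 162/π;  ∫_0^3 -π*x^2*cos(π*x/3)/3 dx = 18/π;  ∫_0^3 2*π*x*cos(π*x/3)/3 dx = -12/π.
Sum: -648/π^3 + 162/π + 18/π − 12/π = -648/π^3 + 168/π.
So LHS = -648/π^3 + 168/π.
∫_0^3 v(x) φ(x) dx = ∫_0^3 (-6*x^2*sin(π*x/3) - 2*x*sin(π*x/3) + 3*sin(π*x/3)) dx. Term by term:
  ∫_0^3 3*sin(π*x/3) dx = 18/π;  ∫_0^3 -6*x^2*sin(π*x/3) dx = -162/π + 648/π^3;  ∫_0^3 -2*x*sin(π*x/3) dx = -18/π.
Sum: 18/π + -162/π + 648/π^3 − 18/π = -162/π + 648/π^3.
So RHS = -∫_0^3 v(x) φ(x) dx = -648/π^3 + 162/π.
LHS − RHS = 6/π ≠ 0, so the identity fails.
(For a valid weak derivative the identity must hold for EVERY test function, in particular this one. The failure shows v is NOT the weak derivative of u.)
Correct weak derivative would be u'(x) = -6*x**2 - 2*x + 2.


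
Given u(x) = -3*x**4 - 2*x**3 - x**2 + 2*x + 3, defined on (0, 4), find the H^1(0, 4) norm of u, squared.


||u||_{H^1}^2 = 12343148/15

The H^1 norm (squared) on an interval (0, L) is
  ||u||_{H^1}^2 = ∫_0^L u(x)^2 dx + ∫_0^L u'(x)^2 dx.
Compute u'(x) = -12*x**3 - 6*x**2 - 2*x + 2.
Then u(x)^2 = 9*x**8 + 12*x**7 + 10*x**6 - 8*x**5 - 25*x**4 - 16*x**3 - 2*x**2 + 12*x + 9 and u'(x)^2 = 144*x**6 + 144*x**5 + 84*x**4 - 24*x**3 - 20*x**2 - 8*x + 4.
Integrate each monomial from 0 to 4 using ∫_0^4 c·x^n dx = c·4^(n+1)/(n+1):
  ∫_0^4 u(x)^2 dx = ∫_0^4 (9*x^8 + 12*x^7 + 10*x^6 - 8*x^5 - 25*x^4 - 16*x^3 - 2*x^2 + 12*x + 9) dx. Term by term:
    ∫_0^4 9*x^8 dx = 262144;  ∫_0^4 12*x^7 dx = 98304;  ∫_0^4 10*x^6 dx = 163840/7;
    ∫_0^4 -8*x^5 dx = -16384/3;  ∫_0^4 -25*x^4 dx = -5120;  ∫_0^4 -16*x^3 dx = -1024;
    ∫_0^4 -2*x^2 dx = -128/3;  ∫_0^4 12*x dx = 96;  ∫_0^4 9 dx = 36.
  Sum: 262144 + 98304 + 163840/7 − 16384/3 − 5120 − 1024 − 128/3 + 96 + 36 = 2606364/7.
  ∫_0^4 u'(x)^2 dx = ∫_0^4 (144*x^6 + 144*x^5 + 84*x^4 - 24*x^3 - 20*x^2 - 8*x + 4) dx. Term by term:
    ∫_0^4 144*x^6 dx = 2359296/7;  ∫_0^4 144*x^5 dx = 98304;  ∫_0^4 84*x^4 dx = 86016/5;
    ∫_0^4 -24*x^3 dx = -1536;  ∫_0^4 -20*x^2 dx = -1280/3;  ∫_0^4 -8*x dx = -64;
    ∫_0^4 4 dx = 16.
  Sum: 2359296/7 + 98304 + 86016/5 − 1536 − 1280/3 − 64 + 16 = 47306576/105.
Adding: ||u||_{H^1}^2 = 2606364/7 + 47306576/105 = 12343148/15.


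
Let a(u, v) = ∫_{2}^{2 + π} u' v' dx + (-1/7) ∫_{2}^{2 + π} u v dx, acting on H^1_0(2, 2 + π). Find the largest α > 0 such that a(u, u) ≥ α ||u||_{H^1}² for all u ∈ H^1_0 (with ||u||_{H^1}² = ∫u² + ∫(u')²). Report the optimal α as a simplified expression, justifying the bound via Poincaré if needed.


α = 3/7

Coercivity of a(·,·) on H^1_0(2, 2 + π) means a(u, u) ≥ α ||u||_{H^1}² for every u ∈ H^1_0.
The interval has length L = π, and Poincaré/coercivity depend only on L. Here a(u, u) = ∫(u')² + (-1/7)·∫u².
Here c = -1/7 < 0 with |c| < (π/L)² = 1, so coercivity still holds. The condition a(u,u) ≥ α||u||_{H^1}² reads (1−α)∫(u')² ≥ (α−c)∫u². Any admissible α is ≤ 1 (rapidly oscillating u have ∫u²/∫(u')² → 0), and α = 1 would force 0 ≥ (1−c)∫u², impossible since c < 1; so 1−α > 0. By the sharp Poincaré inequality on H^1_0 of an interval of length L, ∫(u')² ≥ (π/L)²∫u² with equality for the first sine mode sin(π(x−x₀)/L) (x₀ the left endpoint), so the inequality holds for all u iff (1−α)(π/L)² ≥ α − c, i.e. α ≤ ((π/L)² + c)/((π/L)² + 1) = (1 + c(L/π)²)/(1 + (L/π)²). (Direct route, valid since c ≤ 0: Poincaré gives c∫u² ≥ c(L/π)²∫(u')², so a(u,u) ≥ (1 + c(L/π)²)∫(u')², while ||u||_{H^1}² ≤ (1 + (L/π)²)∫(u')²; dividing yields the same α.) With (π/L)² = 1 and c = -1/7, the largest admissible constant is α = ((π/L)² + c)/((π/L)² + 1).
Simplifying, α = 3/7.


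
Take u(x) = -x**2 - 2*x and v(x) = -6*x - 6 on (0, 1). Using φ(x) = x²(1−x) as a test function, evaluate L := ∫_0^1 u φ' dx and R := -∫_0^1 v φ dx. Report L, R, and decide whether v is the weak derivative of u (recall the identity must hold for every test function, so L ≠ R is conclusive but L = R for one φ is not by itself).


LHS = 4/15, RHS = 4/5. No, v is not the weak derivative of u.

u(x) = -x**2 - 2*x, classical derivative u'(x) = -2*x - 2.
φ(x) = x²(1−x), so φ'(x) = x*(2 - 3*x).
Note φ(0) = φ(1) = 0, so the boundary term u·φ vanishes.
LHS = ∫_0^1 u(x) φ'(x) dx = ∫_0^1 (3*x^4 + 4*x^3 - 4*x^2) dx. Term by term:
  ∫_0^1 3*x^4 dx = 3/5;  ∫_0^1 4*x^3 dx = 1;  ∫_0^1 -4*x^2 dx = -4/3.
Sum: 3/5 + 1 − 4/3 = 4/15.
So LHS = 4/15.
∫_0^1 v(x) φ(x) dx = ∫_0^1 (6*x^4 - 6*x^2) dx. Term by term:
  ∫_0^1 6*x^4 dx = 6/5;  ∫_0^1 -6*x^2 dx = -2.
Sum: 6/5 − 2 = -4/5.
So RHS = -∫_0^1 v(x) φ(x) dx = 4/5.
LHS − RHS = -8/15 ≠ 0, so the identity fails.
(For a valid weak derivative the identity must hold for EVERY test function, in particular this one. The failure shows v is NOT the weak derivative of u.)
Correct weak derivative would be u'(x) = -2*x - 2.


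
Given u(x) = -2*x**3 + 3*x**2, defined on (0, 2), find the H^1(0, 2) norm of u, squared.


||u||_{H^1}^2 = 288/7

The H^1 norm (squared) on an interval (0, L) is
  ||u||_{H^1}^2 = ∫_0^L u(x)^2 dx + ∫_0^L u'(x)^2 dx.
Compute u'(x) = -6*x**2 + 6*x.
Then u(x)^2 = 4*x**6 - 12*x**5 + 9*x**4 and u'(x)^2 = 36*x**4 - 72*x**3 + 36*x**2.
Integrate each monomial from 0 to 2 using ∫_0^2 c·x^n dx = c·2^(n+1)/(n+1):
  ∫_0^2 u(x)^2 dx = ∫_0^2 (4*x^6 - 12*x^5 + 9*x^4) dx. Term by term:
    ∫_0^2 4*x^6 dx = 512/7;  ∫_0^2 -12*x^5 dx = -128;  ∫_0^2 9*x^4 dx = 288/5.
  Sum: 512/7 − 128 + 288/5 = 96/35.
  ∫_0^2 u'(x)^2 dx = ∫_0^2 (36*x^4 - 72*x^3 + 36*x^2) dx. Term by term:
    ∫_0^2 36*x^4 dx = 1152/5;  ∫_0^2 -72*x^3 dx = -288;  ∫_0^2 36*x^2 dx = 96.
  Sum: 1152/5 − 288 + 96 = 192/5.
Adding: ||u||_{H^1}^2 = 96/35 + 192/5 = 288/7.


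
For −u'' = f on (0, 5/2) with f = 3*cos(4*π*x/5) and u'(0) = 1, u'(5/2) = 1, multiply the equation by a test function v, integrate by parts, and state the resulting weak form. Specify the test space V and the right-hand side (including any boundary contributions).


V = H^1(0, 5/2) (v unrestricted at boundary; u is determined up to an additive constant); weak form: ∫_0^5/2 u'v' dx = ∫_0^5/2 (3*cos(4*π*x/5)) v dx + v(5/2) − v(0) for all v ∈ V.

Multiply both sides by a test function v and integrate from 0 to 5/2:
  ∫_0^5/2 −u''(x) v(x) dx = ∫_0^5/2 f(x) v(x) dx.
Integrate the LHS by parts once:
  ∫_0^5/2 −u'' v dx = −[u'(x) v(x)]_0^5/2 + ∫_0^5/2 u'(x) v'(x) dx.
Thus ∫_0^5/2 u'(x) v'(x) dx = ∫_0^5/2 f(x) v(x) dx + [u'(x) v(x)]_0^5/2.
Choose V so that boundary terms are either known or forced to vanish.
u has inhomogeneous Neumann u'(0) = 1, u'(5/2) = 1. [u' v]_0^5/2 = (1)·v(5/2) − (1)·v(0) = v(5/2) − v(0). Take V = H^1(0, 5/2); boundary term becomes part of RHS.
Weak formulation: find u (satisfying any essential BC) such that ∫_0^5/2 u'(x) v'(x) dx = ∫_0^5/2 f v dx + v(5/2) − v(0) for all v ∈ V (Neumann data are natural BCs: they enter the RHS as boundary terms).
Substituting f(x) = 3*cos(4*π*x/5), the right-hand side is ∫_0^5/2 (3*cos(4*π*x/5)) v dx + v(5/2) − v(0).
Compatibility check (pure Neumann): taking v ≡ 1 ∈ V gives 0 = ∫_0^5/2 f dx + (1) − (1), i.e. ∫_0^5/2 f dx must equal u'(0) − u'(5/2) = 0. Indeed ∫_0^5/2 (3*cos(4*π*x/5)) dx = 0, so the data are compatible. The solution is then unique only up to an additive constant (fix it e.g. by requiring ∫_0^5/2 u dx = 0).


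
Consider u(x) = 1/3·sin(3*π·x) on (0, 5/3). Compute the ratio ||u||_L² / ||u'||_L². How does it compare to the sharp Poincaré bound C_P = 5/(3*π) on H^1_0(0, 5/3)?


||u||_L² / ||u'||_L² = 1/(3*π) < C_P = 5/(3*π).

u(x) = 1/3·sin(3*π·x), so u'(x) = π*cos(3*π*x).
Writing u(x) = A·sin(kπx/L) with A = 1/3 and k = 5, use ∫_0^L sin²(kπx/L) dx = L/2 and ∫_0^L cos²(kπx/L) dx = L/2.
u² = 1/9·sin²(3*π·x) and (u')² = π^2·cos²(3*π·x), and each of sin², cos² integrates to L/2 = 5/6 over (0, 5/3).
∫_0^5/3 u² dx = 5/54, so ||u||_L² = sqrt(30)/18.
∫_0^5/3 (u')² dx = 5*π^2/6, so ||u'||_L² = sqrt(30)*π/6.
Ratio ||u||_L² / ||u'||_L² = 1/(3*π).
Sharp Poincaré constant on H^1_0(0, 5/3) is C_P = L/π = 5/(3*π), achieved by sin(3*π/5·x).
This is the k = 5 harmonic; the ratio L/(kπ) is strictly less than C_P = L/π, consistent with the sharp inequality ||u||_L² ≤ C_P ||u'||_L².


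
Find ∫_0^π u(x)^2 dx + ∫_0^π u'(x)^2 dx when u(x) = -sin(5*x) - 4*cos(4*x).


||u||_{H^1(0,π)}^2 = 1360/9 + 149*π

u'(x) = 16*sin(4*x) - 5*cos(5*x).
Expand u² and (u')² and integrate term by term on (0, π), using: for integers n ≥ 1, ∫_0^π sin²(nx) dx = ∫_0^π cos²(nx) dx = π/2; for n ≠ n', ∫_0^π sin(nx)sin(n'x) dx = ∫_0^π cos(nx)cos(n'x) dx = 0; and by product-to-sum, ∫_0^π sin(nx)cos(n'x) dx = ½∫_0^π [sin((n+n')x) + sin((n−n')x)] dx, which is 0 when n+n' is even and 2n/(n²−n'²) when n+n' is odd (it need not vanish on (0, π)).
  u² squared terms: (-1)²·∫sin(5x)² dx = 1·π/2 = π/2;  (-4)²·∫cos(4x)² dx = 16·π/2 = 8*π.
  u² cross terms: 2·(-1)·(-4)·∫sin(5x)·cos(4x) dx = 8·(10/9) = 80/9.
  So ∫_0^π u² dx = π/2 + 8*π + 80/9 = 80/9 + 17*π/2.
  (u')² squared terms: (-5)²·∫cos(5x)² dx = 25·π/2 = 25*π/2;  (16)²·∫sin(4x)² dx = 256·π/2 = 128*π.
  (u')² cross terms: 2·(-5)·(16)·∫cos(5x)·sin(4x) dx = -160·(-8/9) = 1280/9.
  So ∫_0^π (u')² dx = 25*π/2 + 128*π + 1280/9 = 1280/9 + 281*π/2.
||u||_{H^1}^2 = (80/9 + 17*π/2) + (1280/9 + 281*π/2) = 1360/9 + 149*π.


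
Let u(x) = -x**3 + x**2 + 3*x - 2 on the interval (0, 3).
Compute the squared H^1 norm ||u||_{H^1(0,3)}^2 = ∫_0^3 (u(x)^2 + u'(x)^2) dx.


||u||_{H^1}^2 = 12693/70

The H^1 norm (squared) on an interval (0, L) is
  ||u||_{H^1}^2 = ∫_0^L u(x)^2 dx + ∫_0^L u'(x)^2 dx.
Compute u'(x) = -3*x**2 + 2*x + 3.
Then u(x)^2 = x**6 - 2*x**5 - 5*x**4 + 10*x**3 + 5*x**2 - 12*x + 4 and u'(x)^2 = 9*x**4 - 12*x**3 - 14*x**2 + 12*x + 9.
Integrate each monomial from 0 to 3 using ∫_0^3 c·x^n dx = c·3^(n+1)/(n+1):
  ∫_0^3 u(x)^2 dx = ∫_0^3 (x^6 - 2*x^5 - 5*x^4 + 10*x^3 + 5*x^2 - 12*x + 4) dx. Term by term:
    ∫_0^3 x^6 dx = 2187/7;  ∫_0^3 -2*x^5 dx = -243;  ∫_0^3 -5*x^4 dx = -243;
    ∫_0^3 10*x^3 dx = 405/2;  ∫_0^3 5*x^2 dx = 45;  ∫_0^3 -12*x dx = -54;
    ∫_0^3 4 dx = 12.
  Sum: 2187/7 − 243 − 243 + 405/2 + 45 − 54 + 12 = 447/14.
  ∫_0^3 u'(x)^2 dx = ∫_0^3 (9*x^4 - 12*x^3 - 14*x^2 + 12*x + 9) dx. Term by term:
    ∫_0^3 9*x^4 dx = 2187/5;  ∫_0^3 -12*x^3 dx = -243;  ∫_0^3 -14*x^2 dx = -126;
    ∫_0^3 12*x dx = 54;  ∫_0^3 9 dx = 27.
  Sum: 2187/5 − 243 − 126 + 54 + 27 = 747/5.
Adding: ||u||_{H^1}^2 = 447/14 + 747/5 = 12693/70.


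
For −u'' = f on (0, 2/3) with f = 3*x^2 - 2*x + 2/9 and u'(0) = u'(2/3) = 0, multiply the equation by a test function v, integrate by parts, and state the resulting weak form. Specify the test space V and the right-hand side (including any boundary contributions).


V = H^1(0, 2/3) (no boundary constraint on v; u is determined up to an additive constant); weak form: ∫_0^2/3 u'v' dx = ∫_0^2/3 (3*x^2 - 2*x + 2/9) v dx for all v ∈ V.

Multiply both sides by a test function v and integrate from 0 to 2/3:
  ∫_0^2/3 −u''(x) v(x) dx = ∫_0^2/3 f(x) v(x) dx.
Integrate the LHS by parts once:
  ∫_0^2/3 −u'' v dx = −[u'(x) v(x)]_0^2/3 + ∫_0^2/3 u'(x) v'(x) dx.
Thus ∫_0^2/3 u'(x) v'(x) dx = ∫_0^2/3 f(x) v(x) dx + [u'(x) v(x)]_0^2/3.
Choose V so that boundary terms are either known or forced to vanish.
u has homogeneous Neumann: u'(0) = u'(2/3) = 0. So [u' v]_0^2/3 = 0·v(2/3) − 0·v(0) = 0 for any v; take V = H^1(0, 2/3).
Weak formulation: find u (satisfying any essential BC) such that ∫_0^2/3 u'(x) v'(x) dx = ∫_0^2/3 f v dx for all v ∈ V (homogeneous Neumann, so boundary terms vanish).
Substituting f(x) = 3*x^2 - 2*x + 2/9, the right-hand side is ∫_0^2/3 (3*x^2 - 2*x + 2/9) v dx.
Compatibility check (pure Neumann): taking v ≡ 1 ∈ V gives 0 = ∫_0^2/3 f dx + (0) − (0), i.e. ∫_0^2/3 f dx must equal u'(0) − u'(2/3) = 0. Indeed ∫_0^2/3 (3*x^2 - 2*x + 2/9) dx = 0, so the data are compatible. The solution is then unique only up to an additive constant (fix it e.g. by requiring ∫_0^2/3 u dx = 0).


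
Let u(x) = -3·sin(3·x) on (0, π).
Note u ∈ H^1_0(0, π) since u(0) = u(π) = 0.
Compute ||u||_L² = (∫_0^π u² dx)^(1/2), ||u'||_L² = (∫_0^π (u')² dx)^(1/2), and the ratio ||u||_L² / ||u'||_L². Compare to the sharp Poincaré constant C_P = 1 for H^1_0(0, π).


||u||_L² / ||u'||_L² = 1/3 < C_P = 1.

u(x) = -3·sin(3·x), so u'(x) = -9*cos(3*x).
Writing u(x) = A·sin(kπx/L) with A = -3 and k = 3, use ∫_0^L sin²(kπx/L) dx = L/2 and ∫_0^L cos²(kπx/L) dx = L/2.
u² = 9·sin²(3·x) and (u')² = 81·cos²(3·x), and each of sin², cos² integrates to L/2 = π/2 over (0, π).
∫_0^π u² dx = 9*π/2, so ||u||_L² = 3*sqrt(2)*sqrt(π)/2.
∫_0^π (u')² dx = 81*π/2, so ||u'||_L² = 9*sqrt(2)*sqrt(π)/2.
Ratio ||u||_L² / ||u'||_L² = 1/3.
Sharp Poincaré constant on H^1_0(0, π) is C_P = L/π = 1, achieved by sin(x).
This is the k = 3 harmonic; the ratio L/(kπ) is strictly less than C_P = L/π, consistent with the sharp inequality ||u||_L² ≤ C_P ||u'||_L².


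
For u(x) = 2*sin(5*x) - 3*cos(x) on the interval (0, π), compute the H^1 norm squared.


||u||_{H^1(0,π)}^2 = 61*π

u'(x) = 3*sin(x) + 10*cos(5*x).
Expand u² and (u')² and integrate term by term on (0, π), using: for integers n ≥ 1, ∫_0^π sin²(nx) dx = ∫_0^π cos²(nx) dx = π/2; for n ≠ n', ∫_0^π sin(nx)sin(n'x) dx = ∫_0^π cos(nx)cos(n'x) dx = 0; and by product-to-sum, ∫_0^π sin(nx)cos(n'x) dx = ½∫_0^π [sin((n+n')x) + sin((n−n')x)] dx, which is 0 when n+n' is even and 2n/(n²−n'²) when n+n' is odd (it need not vanish on (0, π)).
  u² squared terms: (-3)²·∫cos(x)² dx = 9·π/2 = 9*π/2;  (2)²·∫sin(5x)² dx = 4·π/2 = 2*π.
  u² cross terms: 2·(-3)·(2)·∫cos(x)·sin(5x) dx = -12·(0) = 0.
  So ∫_0^π u² dx = 9*π/2 + 2*π + 0 = 13*π/2.
  (u')² squared terms: (3)²·∫sin(x)² dx = 9·π/2 = 9*π/2;  (10)²·∫cos(5x)² dx = 100·π/2 = 50*π.
  (u')² cross terms: 2·(3)·(10)·∫sin(x)·cos(5x) dx = 60·(0) = 0.
  So ∫_0^π (u')² dx = 9*π/2 + 50*π + 0 = 109*π/2.
||u||_{H^1}^2 = (13*π/2) + (109*π/2) = 61*π.


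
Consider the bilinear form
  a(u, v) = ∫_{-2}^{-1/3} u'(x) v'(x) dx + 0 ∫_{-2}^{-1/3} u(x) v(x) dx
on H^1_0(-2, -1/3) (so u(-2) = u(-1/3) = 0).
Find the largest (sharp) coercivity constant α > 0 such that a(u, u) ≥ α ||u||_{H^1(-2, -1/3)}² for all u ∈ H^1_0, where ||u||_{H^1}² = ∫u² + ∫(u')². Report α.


α = 9*π^2/(25 + 9*π^2)

Coercivity of a(·,·) on H^1_0(-2, -1/3) means a(u, u) ≥ α ||u||_{H^1}² for every u ∈ H^1_0.
The interval has length L = 5/3, and Poincaré/coercivity depend only on L. Here a(u, u) = ∫(u')² + (0)·∫u².
Here c = 0, so a(u,u) = ∫(u')² alone. The condition a(u,u) ≥ α||u||_{H^1}² reads (1−α)∫(u')² ≥ (α−c)∫u². Any admissible α is ≤ 1 (rapidly oscillating u have ∫u²/∫(u')² → 0), and α = 1 would force 0 ≥ (1−c)∫u², impossible since c < 1; so 1−α > 0. By the sharp Poincaré inequality on H^1_0 of an interval of length L, ∫(u')² ≥ (π/L)²∫u² with equality for the first sine mode sin(π(x−x₀)/L) (x₀ the left endpoint), so the inequality holds for all u iff (1−α)(π/L)² ≥ α − c, i.e. α ≤ ((π/L)² + c)/((π/L)² + 1) = (1 + c(L/π)²)/(1 + (L/π)²). (Direct route, valid since c ≤ 0: Poincaré gives c∫u² ≥ c(L/π)²∫(u')², so a(u,u) ≥ (1 + c(L/π)²)∫(u')², while ||u||_{H^1}² ≤ (1 + (L/π)²)∫(u')²; dividing yields the same α.) With (π/L)² = 9*π^2/25 and c = 0, the largest admissible constant is α = ((π/L)² + c)/((π/L)² + 1).
Simplifying, α = 9*π^2/(25 + 9*π^2).


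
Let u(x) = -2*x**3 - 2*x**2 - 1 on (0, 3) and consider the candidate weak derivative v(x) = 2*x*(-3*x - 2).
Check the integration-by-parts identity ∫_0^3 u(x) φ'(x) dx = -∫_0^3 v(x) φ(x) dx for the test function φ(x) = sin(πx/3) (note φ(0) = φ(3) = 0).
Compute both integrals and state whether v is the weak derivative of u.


LHS = -648/π^3 + 198/π, RHS = -648/π^3 + 198/π. Yes, v = u' weakly.

u(x) = -2*x**3 - 2*x**2 - 1, classical derivative u'(x) = -6*x**2 - 4*x.
φ(x) = sin(πx/3), so φ'(x) = π*cos(π*x/3)/3.
Note φ(0) = φ(3) = 0, so the boundary term u·φ vanishes.
LHS = ∫_0^3 u(x) φ'(x) dx = ∫_0^3 (-2*π*x^3*cos(π*x/3)/3 - 2*π*x^2*cos(π*x/3)/3 - π*cos(π*x/3)/3) dx. Term by term:
  ∫_0^3 -π*cos(π*x/3)/3 dx = 0;  ∫_0^3 -2*π*x^2*cos(π*x/3)/3 dx = 36/π;  ∫_0^3 -2*π*x^3*cos(π*x/3)/3 dx = -648/π^3 + 162/π.
Sum: 0 + 36/π + -648/π^3 + 162/π = -648/π^3 + 198/π.
So LHS = -648/π^3 + 198/π.
∫_0^3 v(x) φ(x) dx = ∫_0^3 (-6*x^2*sin(π*x/3) - 4*x*sin(π*x/3)) dx. Term by term:
  ∫_0^3 -6*x^2*sin(π*x/3) dx = -162/π + 648/π^3;  ∫_0^3 -4*x*sin(π*x/3) dx = -36/π.
Sum: -162/π + 648/π^3 − 36/π = -198/π + 648/π^3.
So RHS = -∫_0^3 v(x) φ(x) dx = -648/π^3 + 198/π.
LHS = RHS, so the identity holds for this test φ.
Moreover u is smooth here and v(x) = u'(x) = -6*x**2 - 4*x pointwise, so the identity holds for every test function. Hence v is the weak derivative of u.


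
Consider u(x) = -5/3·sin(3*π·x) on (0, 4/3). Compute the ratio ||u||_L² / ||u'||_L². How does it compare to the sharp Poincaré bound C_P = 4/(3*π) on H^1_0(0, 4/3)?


||u||_L² / ||u'||_L² = 1/(3*π) < C_P = 4/(3*π).

u(x) = -5/3·sin(3*π·x), so u'(x) = -5*π*cos(3*π*x).
Writing u(x) = A·sin(kπx/L) with A = -5/3 and k = 4, use ∫_0^L sin²(kπx/L) dx = L/2 and ∫_0^L cos²(kπx/L) dx = L/2.
u² = 25/9·sin²(3*π·x) and (u')² = 25*π^2·cos²(3*π·x), and each of sin², cos² integrates to L/2 = 2/3 over (0, 4/3).
∫_0^4/3 u² dx = 50/27, so ||u||_L² = 5*sqrt(6)/9.
∫_0^4/3 (u')² dx = 50*π^2/3, so ||u'||_L² = 5*sqrt(6)*π/3.
Ratio ||u||_L² / ||u'||_L² = 1/(3*π).
Sharp Poincaré constant on H^1_0(0, 4/3) is C_P = L/π = 4/(3*π), achieved by sin(3*π/4·x).
This is the k = 4 harmonic; the ratio L/(kπ) is strictly less than C_P = L/π, consistent with the sharp inequality ||u||_L² ≤ C_P ||u'||_L².


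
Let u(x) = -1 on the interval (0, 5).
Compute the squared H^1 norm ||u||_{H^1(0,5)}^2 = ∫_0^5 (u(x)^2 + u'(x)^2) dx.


||u||_{H^1}^2 = 5

The H^1 norm (squared) on an interval (0, L) is
  ||u||_{H^1}^2 = ∫_0^L u(x)^2 dx + ∫_0^L u'(x)^2 dx.
Compute u'(x) = 0.
Then u(x)^2 = 1 and u'(x)^2 = 0.
Integrate each monomial from 0 to 5 using ∫_0^5 c·x^n dx = c·5^(n+1)/(n+1):
  ∫_0^5 u(x)^2 dx = ∫_0^5 (1) dx. Term by term:
    ∫_0^5 1 dx = 5.
  ∫_0^5 u'(x)^2 dx = ∫_0^5 (0) dx. Term by term:
    ∫_0^5 0 dx = 0.
Adding: ||u||_{H^1}^2 = 5 + 0 = 5.


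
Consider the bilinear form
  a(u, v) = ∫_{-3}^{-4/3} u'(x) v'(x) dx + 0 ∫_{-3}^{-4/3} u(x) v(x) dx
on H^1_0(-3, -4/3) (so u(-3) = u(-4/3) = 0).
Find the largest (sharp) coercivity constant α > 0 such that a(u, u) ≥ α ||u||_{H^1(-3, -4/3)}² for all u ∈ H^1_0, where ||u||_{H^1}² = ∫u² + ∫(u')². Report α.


α = 9*π^2/(25 + 9*π^2)

Coercivity of a(·,·) on H^1_0(-3, -4/3) means a(u, u) ≥ α ||u||_{H^1}² for every u ∈ H^1_0.
The interval has length L = 5/3, and Poincaré/coercivity depend only on L. Here a(u, u) = ∫(u')² + (0)·∫u².
Here c = 0, so a(u,u) = ∫(u')² alone. The condition a(u,u) ≥ α||u||_{H^1}² reads (1−α)∫(u')² ≥ (α−c)∫u². Any admissible α is ≤ 1 (rapidly oscillating u have ∫u²/∫(u')² → 0), and α = 1 would force 0 ≥ (1−c)∫u², impossible since c < 1; so 1−α > 0. By the sharp Poincaré inequality on H^1_0 of an interval of length L, ∫(u')² ≥ (π/L)²∫u² with equality for the first sine mode sin(π(x−x₀)/L) (x₀ the left endpoint), so the inequality holds for all u iff (1−α)(π/L)² ≥ α − c, i.e. α ≤ ((π/L)² + c)/((π/L)² + 1) = (1 + c(L/π)²)/(1 + (L/π)²). (Direct route, valid since c ≤ 0: Poincaré gives c∫u² ≥ c(L/π)²∫(u')², so a(u,u) ≥ (1 + c(L/π)²)∫(u')², while ||u||_{H^1}² ≤ (1 + (L/π)²)∫(u')²; dividing yields the same α.) With (π/L)² = 9*π^2/25 and c = 0, the largest admissible constant is α = ((π/L)² + c)/((π/L)² + 1).
Simplifying, α = 9*π^2/(25 + 9*π^2).


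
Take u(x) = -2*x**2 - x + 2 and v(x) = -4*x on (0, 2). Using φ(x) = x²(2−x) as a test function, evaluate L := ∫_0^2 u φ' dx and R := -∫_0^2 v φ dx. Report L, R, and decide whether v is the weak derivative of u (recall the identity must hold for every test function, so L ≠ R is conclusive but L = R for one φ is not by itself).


LHS = 116/15, RHS = 32/5. No, v is not the weak derivative of u.

u(x) = -2*x**2 - x + 2, classical derivative u'(x) = -4*x - 1.
φ(x) = x²(2−x), so φ'(x) = x*(4 - 3*x).
Note φ(0) = φ(2) = 0, so the boundary term u·φ vanishes.
LHS = ∫_0^2 u(x) φ'(x) dx = ∫_0^2 (6*x^4 - 5*x^3 - 10*x^2 + 8*x) dx. Term by term:
  ∫_0^2 6*x^4 dx = 192/5;  ∫_0^2 -5*x^3 dx = -20;  ∫_0^2 -10*x^2 dx = -80/3;
  ∫_0^2 8*x dx = 16.
Sum: 192/5 − 20 − 80/3 + 16 = 116/15.
So LHS = 116/15.
∫_0^2 v(x) φ(x) dx = ∫_0^2 (4*x^4 - 8*x^3) dx. Term by term:
  ∫_0^2 4*x^4 dx = 128/5;  ∫_0^2 -8*x^3 dx = -32.
Sum: 128/5 − 32 = -32/5.
So RHS = -∫_0^2 v(x) φ(x) dx = 32/5.
LHS − RHS = 4/3 ≠ 0, so the identity fails.
(For a valid weak derivative the identity must hold for EVERY test function, in particular this one. The failure shows v is NOT the weak derivative of u.)
Correct weak derivative would be u'(x) = -4*x - 1.


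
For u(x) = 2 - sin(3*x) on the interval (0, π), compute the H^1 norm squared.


||u||_{H^1(0,π)}^2 = -8/3 + 9*π

u'(x) = -3*cos(3*x).
Expand u² and (u')² and integrate term by term on (0, π), using: for integers n ≥ 1, ∫_0^π sin²(nx) dx = ∫_0^π cos²(nx) dx = π/2; for n ≠ n', ∫_0^π sin(nx)sin(n'x) dx = ∫_0^π cos(nx)cos(n'x) dx = 0; and by product-to-sum, ∫_0^π sin(nx)cos(n'x) dx = ½∫_0^π [sin((n+n')x) + sin((n−n')x)] dx, which is 0 when n+n' is even and 2n/(n²−n'²) when n+n' is odd (it need not vanish on (0, π)). For the constant mode: ∫_0^π 1 dx = π, ∫_0^π cos(nx) dx = 0, ∫_0^π sin(nx) dx = (1−(−1)^n)/n.
  u² squared terms: (2)²·∫1 dx = 4·π = 4*π;  (-1)²·∫sin(3x)² dx = 1·π/2 = π/2.
  u² cross terms: 2·(2)·(-1)·∫1·sin(3x) dx = -4·(2/3) = -8/3.
  So ∫_0^π u² dx = 4*π + π/2 − 8/3 = -8/3 + 9*π/2.
  (u')² squared terms: (-3)²·∫cos(3x)² dx = 9·π/2 = 9*π/2.
  So ∫_0^π (u')² dx = 9*π/2.
||u||_{H^1}^2 = (-8/3 + 9*π/2) + (9*π/2) = -8/3 + 9*π.


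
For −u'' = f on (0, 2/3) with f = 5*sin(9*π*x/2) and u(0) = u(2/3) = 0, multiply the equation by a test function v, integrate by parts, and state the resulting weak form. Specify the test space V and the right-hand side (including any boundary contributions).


V = H^1_0(0, 2/3) (so v(0) = v(2/3) = 0); weak form: ∫_0^2/3 u'v' dx = ∫_0^2/3 (5*sin(9*π*x/2)) v dx for all v ∈ V.

Multiply both sides by a test function v and integrate from 0 to 2/3:
  ∫_0^2/3 −u''(x) v(x) dx = ∫_0^2/3 f(x) v(x) dx.
Integrate the LHS by parts once:
  ∫_0^2/3 −u'' v dx = −[u'(x) v(x)]_0^2/3 + ∫_0^2/3 u'(x) v'(x) dx.
Thus ∫_0^2/3 u'(x) v'(x) dx = ∫_0^2/3 f(x) v(x) dx + [u'(x) v(x)]_0^2/3.
Choose V so that boundary terms are either known or forced to vanish.
u is Dirichlet: u(0) = u(2/3) = 0. Let V = H^1_0(0, 2/3); then v(0) = v(2/3) = 0, and [u' v]_0^2/3 = 0.
Weak formulation: find u (satisfying any essential BC) such that ∫_0^2/3 u'(x) v'(x) dx = ∫_0^2/3 f v dx for all v ∈ V.
Substituting f(x) = 5*sin(9*π*x/2), the right-hand side is ∫_0^2/3 (5*sin(9*π*x/2)) v dx.


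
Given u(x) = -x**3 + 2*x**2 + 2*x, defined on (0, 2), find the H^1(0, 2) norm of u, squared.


||u||_{H^1}^2 = 3208/105

The H^1 norm (squared) on an interval (0, L) is
  ||u||_{H^1}^2 = ∫_0^L u(x)^2 dx + ∫_0^L u'(x)^2 dx.
Compute u'(x) = -3*x**2 + 4*x + 2.
Then u(x)^2 = x**6 - 4*x**5 + 8*x**3 + 4*x**2 and u'(x)^2 = 9*x**4 - 24*x**3 + 4*x**2 + 16*x + 4.
Integrate each monomial from 0 to 2 using ∫_0^2 c·x^n dx = c·2^(n+1)/(n+1):
  ∫_0^2 u(x)^2 dx = ∫_0^2 (x^6 - 4*x^5 + 8*x^3 + 4*x^2) dx. Term by term:
    ∫_0^2 x^6 dx = 128/7;  ∫_0^2 -4*x^5 dx = -128/3;  ∫_0^2 8*x^3 dx = 32;
    ∫_0^2 4*x^2 dx = 32/3.
  Sum: 128/7 − 128/3 + 32 + 32/3 = 128/7.
  ∫_0^2 u'(x)^2 dx = ∫_0^2 (9*x^4 - 24*x^3 + 4*x^2 + 16*x + 4) dx. Term by term:
    ∫_0^2 9*x^4 dx = 288/5;  ∫_0^2 -24*x^3 dx = -96;  ∫_0^2 4*x^2 dx = 32/3;
    ∫_0^2 16*x dx = 32;  ∫_0^2 4 dx = 8.
  Sum: 288/5 − 96 + 32/3 + 32 + 8 = 184/15.
Adding: ||u||_{H^1}^2 = 128/7 + 184/15 = 3208/105.


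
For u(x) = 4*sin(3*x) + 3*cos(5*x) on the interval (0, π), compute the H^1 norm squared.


||u||_{H^1(0,π)}^2 = 197*π

u'(x) = -15*sin(5*x) + 12*cos(3*x).
Expand u² and (u')² and integrate term by term on (0, π), using: for integers n ≥ 1, ∫_0^π sin²(nx) dx = ∫_0^π cos²(nx) dx = π/2; for n ≠ n', ∫_0^π sin(nx)sin(n'x) dx = ∫_0^π cos(nx)cos(n'x) dx = 0; and by product-to-sum, ∫_0^π sin(nx)cos(n'x) dx = ½∫_0^π [sin((n+n')x) + sin((n−n')x)] dx, which is 0 when n+n' is even and 2n/(n²−n'²) when n+n' is odd (it need not vanish on (0, π)).
  u² squared terms: (3)²·∫cos(5x)² dx = 9·π/2 = 9*π/2;  (4)²·∫sin(3x)² dx = 16·π/2 = 8*π.
  u² cross terms: 2·(3)·(4)·∫cos(5x)·sin(3x) dx = 24·(0) = 0.
  So ∫_0^π u² dx = 9*π/2 + 8*π + 0 = 25*π/2.
  (u')² squared terms: (-15)²·∫sin(5x)² dx = 225·π/2 = 225*π/2;  (12)²·∫cos(3x)² dx = 144·π/2 = 72*π.
  (u')² cross terms: 2·(-15)·(12)·∫sin(5x)·cos(3x) dx = -360·(0) = 0.
  So ∫_0^π (u')² dx = 225*π/2 + 72*π + 0 = 369*π/2.
||u||_{H^1}^2 = (25*π/2) + (369*π/2) = 197*π.


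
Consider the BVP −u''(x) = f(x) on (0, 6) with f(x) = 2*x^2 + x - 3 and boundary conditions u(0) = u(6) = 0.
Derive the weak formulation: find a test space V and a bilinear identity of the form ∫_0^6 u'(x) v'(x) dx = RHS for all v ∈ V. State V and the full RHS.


V = H^1_0(0, 6) (so v(0) = v(6) = 0); weak form: ∫_0^6 u'v' dx = ∫_0^6 (2*x^2 + x - 3) v dx for all v ∈ V.

Multiply both sides by a test function v and integrate from 0 to 6:
  ∫_0^6 −u''(x) v(x) dx = ∫_0^6 f(x) v(x) dx.
Integrate the LHS by parts once:
  ∫_0^6 −u'' v dx = −[u'(x) v(x)]_0^6 + ∫_0^6 u'(x) v'(x) dx.
Thus ∫_0^6 u'(x) v'(x) dx = ∫_0^6 f(x) v(x) dx + [u'(x) v(x)]_0^6.
Choose V so that boundary terms are either known or forced to vanish.
u is Dirichlet: u(0) = u(6) = 0. Let V = H^1_0(0, 6); then v(0) = v(6) = 0, and [u' v]_0^6 = 0.
Weak formulation: find u (satisfying any essential BC) such that ∫_0^6 u'(x) v'(x) dx = ∫_0^6 f v dx for all v ∈ V.
Substituting f(x) = 2*x^2 + x - 3, the right-hand side is ∫_0^6 (2*x^2 + x - 3) v dx.


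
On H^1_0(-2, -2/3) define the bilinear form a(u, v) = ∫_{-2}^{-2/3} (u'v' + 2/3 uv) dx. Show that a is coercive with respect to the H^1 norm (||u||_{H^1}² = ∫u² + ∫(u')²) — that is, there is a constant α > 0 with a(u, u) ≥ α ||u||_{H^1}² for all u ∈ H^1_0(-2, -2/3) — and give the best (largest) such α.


α = (32 + 27*π^2)/(3*(16 + 9*π^2))

Coercivity of a(·,·) on H^1_0(-2, -2/3) means a(u, u) ≥ α ||u||_{H^1}² for every u ∈ H^1_0.
The interval has length L = 4/3, and Poincaré/coercivity depend only on L. Here a(u, u) = ∫(u')² + (2/3)·∫u².
Here 0 < c = 2/3 < 1. The condition a(u,u) ≥ α||u||_{H^1}² reads (1−α)∫(u')² ≥ (α−c)∫u². Any admissible α is ≤ 1 (rapidly oscillating u have ∫u²/∫(u')² → 0), and α = 1 would force 0 ≥ (1−c)∫u², impossible since c < 1; so 1−α > 0. By the sharp Poincaré inequality on H^1_0 of an interval of length L, ∫(u')² ≥ (π/L)²∫u² with equality for the first sine mode sin(π(x−x₀)/L) (x₀ the left endpoint), so the inequality holds for all u iff (1−α)(π/L)² ≥ α − c, i.e. α ≤ ((π/L)² + c)/((π/L)² + 1) = (1 + c(L/π)²)/(1 + (L/π)²). With (π/L)² = 9*π^2/16 and c = 2/3, the largest admissible constant is α = ((π/L)² + c)/((π/L)² + 1).
Simplifying, α = (32 + 27*π^2)/(3*(16 + 9*π^2)).


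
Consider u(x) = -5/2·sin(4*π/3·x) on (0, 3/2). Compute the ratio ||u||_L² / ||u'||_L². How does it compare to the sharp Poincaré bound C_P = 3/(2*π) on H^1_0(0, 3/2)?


||u||_L² / ||u'||_L² = 3/(4*π) < C_P = 3/(2*π).

u(x) = -5/2·sin(4*π/3·x), so u'(x) = -10*π*cos(4*π*x/3)/3.
Writing u(x) = A·sin(kπx/L) with A = -5/2 and k = 2, use ∫_0^L sin²(kπx/L) dx = L/2 and ∫_0^L cos²(kπx/L) dx = L/2.
u² = 25/4·sin²(4*π/3·x) and (u')² = 100*π^2/9·cos²(4*π/3·x), and each of sin², cos² integrates to L/2 = 3/4 over (0, 3/2).
∫_0^3/2 u² dx = 75/16, so ||u||_L² = 5*sqrt(3)/4.
∫_0^3/2 (u')² dx = 25*π^2/3, so ||u'||_L² = 5*sqrt(3)*π/3.
Ratio ||u||_L² / ||u'||_L² = 3/(4*π).
Sharp Poincaré constant on H^1_0(0, 3/2) is C_P = L/π = 3/(2*π), achieved by sin(2*π/3·x).
This is the k = 2 harmonic; the ratio L/(kπ) is strictly less than C_P = L/π, consistent with the sharp inequality ||u||_L² ≤ C_P ||u'||_L².


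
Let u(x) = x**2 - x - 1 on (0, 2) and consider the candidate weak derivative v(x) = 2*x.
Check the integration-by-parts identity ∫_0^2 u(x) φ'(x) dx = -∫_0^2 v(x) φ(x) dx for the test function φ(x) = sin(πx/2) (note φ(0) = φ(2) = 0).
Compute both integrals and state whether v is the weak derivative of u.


LHS = -4/π, RHS = -8/π. No, v is not the weak derivative of u.

u(x) = x**2 - x - 1, classical derivative u'(x) = 2*x - 1.
φ(x) = sin(πx/2), so φ'(x) = π*cos(π*x/2)/2.
Note φ(0) = φ(2) = 0, so the boundary term u·φ vanishes.
LHS = ∫_0^2 u(x) φ'(x) dx = ∫_0^2 (π*x^2*cos(π*x/2)/2 - π*x*cos(π*x/2)/2 - π*cos(π*x/2)/2) dx. Term by term:
  ∫_0^2 -π*cos(π*x/2)/2 dx = 0;  ∫_0^2 π*x^2*cos(π*x/2)/2 dx = -8/π;  ∫_0^2 -π*x*cos(π*x/2)/2 dx = 4/π.
Sum: 0 − 8/π + 4/π = -4/π.
So LHS = -4/π.
∫_0^2 v(x) φ(x) dx = ∫_0^2 (2*x*sin(π*x/2)) dx. Term by term:
  ∫_0^2 2*x*sin(π*x/2) dx = 8/π.
So RHS = -∫_0^2 v(x) φ(x) dx = -8/π.
LHS − RHS = 4/π ≠ 0, so the identity fails.
(For a valid weak derivative the identity must hold for EVERY test function, in particular this one. The failure shows v is NOT the weak derivative of u.)
Correct weak derivative would be u'(x) = 2*x - 1.


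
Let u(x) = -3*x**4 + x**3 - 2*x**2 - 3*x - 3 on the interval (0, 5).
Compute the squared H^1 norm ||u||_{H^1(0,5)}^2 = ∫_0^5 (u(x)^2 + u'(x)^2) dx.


||u||_{H^1}^2 = 93710845/28

The H^1 norm (squared) on an interval (0, L) is
  ||u||_{H^1}^2 = ∫_0^L u(x)^2 dx + ∫_0^L u'(x)^2 dx.
Compute u'(x) = -12*x**3 + 3*x**2 - 4*x - 3.
Then u(x)^2 = 9*x**8 - 6*x**7 + 13*x**6 + 14*x**5 + 16*x**4 + 6*x**3 + 21*x**2 + 18*x + 9 and u'(x)^2 = 144*x**6 - 72*x**5 + 105*x**4 + 48*x**3 - 2*x**2 + 24*x + 9.
Integrate each monomial from 0 to 5 using ∫_0^5 c·x^n dx = c·5^(n+1)/(n+1):
  ∫_0^5 u(x)^2 dx = ∫_0^5 (9*x^8 - 6*x^7 + 13*x^6 + 14*x^5 + 16*x^4 + 6*x^3 + 21*x^2 + 18*x + 9) dx. Term by term:
    ∫_0^5 9*x^8 dx = 1953125;  ∫_0^5 -6*x^7 dx = -1171875/4;  ∫_0^5 13*x^6 dx = 1015625/7;
    ∫_0^5 14*x^5 dx = 109375/3;  ∫_0^5 16*x^4 dx = 10000;  ∫_0^5 6*x^3 dx = 1875/2;
    ∫_0^5 21*x^2 dx = 875;  ∫_0^5 18*x dx = 225;  ∫_0^5 9 dx = 45.
  Sum: 1953125 − 1171875/4 + 1015625/7 + 109375/3 + 10000 + 1875/2 + 875 + 225 + 45 = 155718055/84.
  ∫_0^5 u'(x)^2 dx = ∫_0^5 (144*x^6 - 72*x^5 + 105*x^4 + 48*x^3 - 2*x^2 + 24*x + 9) dx. Term by term:
    ∫_0^5 144*x^6 dx = 11250000/7;  ∫_0^5 -72*x^5 dx = -187500;  ∫_0^5 105*x^4 dx = 65625;
    ∫_0^5 48*x^3 dx = 7500;  ∫_0^5 -2*x^2 dx = -250/3;  ∫_0^5 24*x dx = 300;
    ∫_0^5 9 dx = 45.
  Sum: 11250000/7 − 187500 + 65625 + 7500 − 250/3 + 300 + 45 = 31353620/21.
Adding: ||u||_{H^1}^2 = 155718055/84 + 31353620/21 = 93710845/28.
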